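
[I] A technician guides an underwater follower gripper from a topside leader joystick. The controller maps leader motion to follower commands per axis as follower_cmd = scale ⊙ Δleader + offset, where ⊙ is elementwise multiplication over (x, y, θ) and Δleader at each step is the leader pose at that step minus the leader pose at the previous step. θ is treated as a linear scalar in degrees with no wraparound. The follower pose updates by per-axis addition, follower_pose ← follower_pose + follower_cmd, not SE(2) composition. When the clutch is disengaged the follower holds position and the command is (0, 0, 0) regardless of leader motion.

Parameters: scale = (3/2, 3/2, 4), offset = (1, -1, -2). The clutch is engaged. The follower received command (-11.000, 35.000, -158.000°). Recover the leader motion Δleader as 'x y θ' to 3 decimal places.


-8.000 24.000 -39.000

axis x: (-11.000 − 1) / (3/2) = -8.000
axis y: (35.000 − -1) / (3/2) = 24.000
axis θ: (-158.000 − -2) / (4) = -39.000


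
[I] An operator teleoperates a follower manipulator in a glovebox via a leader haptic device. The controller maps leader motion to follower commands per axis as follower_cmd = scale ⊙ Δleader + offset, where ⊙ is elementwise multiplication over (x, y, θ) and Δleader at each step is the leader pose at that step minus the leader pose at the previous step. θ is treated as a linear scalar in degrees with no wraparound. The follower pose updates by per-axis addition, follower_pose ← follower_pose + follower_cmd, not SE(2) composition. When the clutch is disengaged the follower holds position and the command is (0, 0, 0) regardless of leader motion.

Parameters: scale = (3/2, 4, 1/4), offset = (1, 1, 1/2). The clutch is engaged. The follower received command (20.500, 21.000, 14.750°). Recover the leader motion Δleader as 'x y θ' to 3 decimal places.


13.000 5.000 57.000

axis x: (20.500 − 1) / (3/2) = 13.000
axis y: (21.000 − 1) / (4) = 5.000
axis θ: (14.750 − 1/2) / (1/4) = 57.000


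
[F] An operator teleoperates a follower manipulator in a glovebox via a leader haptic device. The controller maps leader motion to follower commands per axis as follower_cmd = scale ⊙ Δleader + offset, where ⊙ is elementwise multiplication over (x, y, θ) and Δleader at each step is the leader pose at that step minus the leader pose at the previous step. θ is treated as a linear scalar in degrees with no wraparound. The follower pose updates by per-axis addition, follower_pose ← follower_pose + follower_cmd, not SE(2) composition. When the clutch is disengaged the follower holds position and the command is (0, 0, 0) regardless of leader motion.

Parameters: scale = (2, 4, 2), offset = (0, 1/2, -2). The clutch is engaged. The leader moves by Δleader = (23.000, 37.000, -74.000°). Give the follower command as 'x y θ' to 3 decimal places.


axis x: 2·23.000 + 0 = 46.000
axis y: 4·37.000 + 1/2 = 148.500
axis θ: 2·-74.000 + -2 = -150.000

46.000 148.500 -150.000


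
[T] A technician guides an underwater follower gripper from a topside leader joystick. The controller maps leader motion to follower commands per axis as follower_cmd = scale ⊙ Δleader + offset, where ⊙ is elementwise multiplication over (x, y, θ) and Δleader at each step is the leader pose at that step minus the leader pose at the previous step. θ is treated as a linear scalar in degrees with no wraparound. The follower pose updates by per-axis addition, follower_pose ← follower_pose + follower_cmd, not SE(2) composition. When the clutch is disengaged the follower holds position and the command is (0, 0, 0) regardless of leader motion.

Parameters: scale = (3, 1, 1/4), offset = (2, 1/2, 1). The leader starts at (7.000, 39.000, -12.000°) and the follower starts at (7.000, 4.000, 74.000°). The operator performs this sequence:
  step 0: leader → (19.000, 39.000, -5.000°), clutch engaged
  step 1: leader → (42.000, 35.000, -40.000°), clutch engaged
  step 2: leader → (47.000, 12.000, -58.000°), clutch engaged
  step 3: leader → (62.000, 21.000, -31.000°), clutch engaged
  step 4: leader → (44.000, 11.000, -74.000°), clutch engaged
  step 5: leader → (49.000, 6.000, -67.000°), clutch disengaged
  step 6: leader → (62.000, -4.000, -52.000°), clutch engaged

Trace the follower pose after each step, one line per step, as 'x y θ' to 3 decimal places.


45.000 4.500 76.750
116.000 1.000 69.000
133.000 -21.500 65.500
180.000 -12.000 73.250
128.000 -21.500 63.500
128.000 -21.500 63.500
169.000 -31.000 68.250

step 0: Δleader=(12.000, 0.000, 7.000°), engaged; cmd=(38.000, 0.500, 2.750°) → follower=(45.000, 4.500, 76.750°)
step 1: Δleader=(23.000, -4.000, -35.000°), engaged; cmd=(71.000, -3.500, -7.750°) → follower=(116.000, 1.000, 69.000°)
step 2: Δleader=(5.000, -23.000, -18.000°), engaged; cmd=(17.000, -22.500, -3.500°) → follower=(133.000, -21.500, 65.500°)
step 3: Δleader=(15.000, 9.000, 27.000°), engaged; cmd=(47.000, 9.500, 7.750°) → follower=(180.000, -12.000, 73.250°)
step 4: Δleader=(-18.000, -10.000, -43.000°), engaged; cmd=(-52.000, -9.500, -9.750°) → follower=(128.000, -21.500, 63.500°)
step 5: Δleader=(5.000, -5.000, 7.000°), disengaged; cmd=(0,0,0) → follower holds at (128.000, -21.500, 63.500°)
step 6: Δleader=(13.000, -10.000, 15.000°), engaged; cmd=(41.000, -9.500, 4.750°) → follower=(169.000, -31.000, 68.250°)


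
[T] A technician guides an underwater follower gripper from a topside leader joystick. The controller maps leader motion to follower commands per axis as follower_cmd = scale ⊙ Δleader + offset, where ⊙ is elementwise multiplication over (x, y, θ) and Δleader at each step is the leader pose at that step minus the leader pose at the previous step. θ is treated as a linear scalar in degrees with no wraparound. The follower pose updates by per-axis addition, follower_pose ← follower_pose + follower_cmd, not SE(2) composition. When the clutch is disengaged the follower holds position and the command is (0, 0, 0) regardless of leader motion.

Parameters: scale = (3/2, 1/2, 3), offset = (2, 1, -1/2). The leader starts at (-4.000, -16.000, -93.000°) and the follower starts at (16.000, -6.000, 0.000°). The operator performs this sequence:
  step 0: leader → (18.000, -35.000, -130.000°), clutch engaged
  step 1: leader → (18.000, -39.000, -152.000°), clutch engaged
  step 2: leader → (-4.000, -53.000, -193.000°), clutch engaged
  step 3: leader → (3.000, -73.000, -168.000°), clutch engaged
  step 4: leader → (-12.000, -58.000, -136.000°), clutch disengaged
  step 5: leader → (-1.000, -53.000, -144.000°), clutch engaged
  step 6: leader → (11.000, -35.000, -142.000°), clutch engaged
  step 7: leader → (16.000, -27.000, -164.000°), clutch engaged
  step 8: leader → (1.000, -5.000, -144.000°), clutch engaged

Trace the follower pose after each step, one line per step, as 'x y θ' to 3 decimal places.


step 0: Δleader=(22.000, -19.000, -37.000°), engaged; cmd=(35.000, -8.500, -111.500°) → follower=(51.000, -14.500, -111.500°)
step 1: Δleader=(0.000, -4.000, -22.000°), engaged; cmd=(2.000, -1.000, -66.500°) → follower=(53.000, -15.500, -178.000°)
step 2: Δleader=(-22.000, -14.000, -41.000°), engaged; cmd=(-31.000, -6.000, -123.500°) → follower=(22.000, -21.500, -301.500°)
step 3: Δleader=(7.000, -20.000, 25.000°), engaged; cmd=(12.500, -9.000, 74.500°) → follower=(34.500, -30.500, -227.000°)
step 4: Δleader=(-15.000, 15.000, 32.000°), disengaged; cmd=(0,0,0) → follower holds at (34.500, -30.500, -227.000°)
step 5: Δleader=(11.000, 5.000, -8.000°), engaged; cmd=(18.500, 3.500, -24.500°) → follower=(53.000, -27.000, -251.500°)
step 6: Δleader=(12.000, 18.000, 2.000°), engaged; cmd=(20.000, 10.000, 5.500°) → follower=(73.000, -17.000, -246.000°)
step 7: Δleader=(5.000, 8.000, -22.000°), engaged; cmd=(9.500, 5.000, -66.500°) → follower=(82.500, -12.000, -312.500°)
step 8: Δleader=(-15.000, 22.000, 20.000°), engaged; cmd=(-20.500, 12.000, 59.500°) → follower=(62.000, 0.000, -253.000°)

51.000 -14.500 -111.500
53.000 -15.500 -178.000
22.000 -21.500 -301.500
34.500 -30.500 -227.000
34.500 -30.500 -227.000
53.000 -27.000 -251.500
73.000 -17.000 -246.000
82.500 -12.000 -312.500
62.000 0.000 -253.000


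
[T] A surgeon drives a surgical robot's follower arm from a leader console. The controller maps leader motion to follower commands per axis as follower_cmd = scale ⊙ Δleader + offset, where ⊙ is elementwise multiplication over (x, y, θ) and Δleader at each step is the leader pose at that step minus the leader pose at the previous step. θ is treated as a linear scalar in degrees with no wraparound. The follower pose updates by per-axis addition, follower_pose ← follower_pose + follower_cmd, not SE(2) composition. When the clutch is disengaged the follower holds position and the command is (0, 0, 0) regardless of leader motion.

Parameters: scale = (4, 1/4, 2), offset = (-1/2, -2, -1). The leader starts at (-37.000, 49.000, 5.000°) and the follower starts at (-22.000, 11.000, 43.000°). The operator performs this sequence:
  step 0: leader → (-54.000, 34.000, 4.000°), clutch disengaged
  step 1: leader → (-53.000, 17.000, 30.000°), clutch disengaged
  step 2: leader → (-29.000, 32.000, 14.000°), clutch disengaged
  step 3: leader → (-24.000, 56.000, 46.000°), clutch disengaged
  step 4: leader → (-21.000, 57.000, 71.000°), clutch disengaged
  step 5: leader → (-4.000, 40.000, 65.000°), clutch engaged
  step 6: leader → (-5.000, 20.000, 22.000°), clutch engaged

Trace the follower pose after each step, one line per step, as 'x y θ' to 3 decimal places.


step 0: Δleader=(-17.000, -15.000, -1.000°), disengaged; cmd=(0,0,0) → follower holds at (-22.000, 11.000, 43.000°)
step 1: Δleader=(1.000, -17.000, 26.000°), disengaged; cmd=(0,0,0) → follower holds at (-22.000, 11.000, 43.000°)
step 2: Δleader=(24.000, 15.000, -16.000°), disengaged; cmd=(0,0,0) → follower holds at (-22.000, 11.000, 43.000°)
step 3: Δleader=(5.000, 24.000, 32.000°), disengaged; cmd=(0,0,0) → follower holds at (-22.000, 11.000, 43.000°)
step 4: Δleader=(3.000, 1.000, 25.000°), disengaged; cmd=(0,0,0) → follower holds at (-22.000, 11.000, 43.000°)
step 5: Δleader=(17.000, -17.000, -6.000°), engaged; cmd=(67.500, -6.250, -13.000°) → follower=(45.500, 4.750, 30.000°)
step 6: Δleader=(-1.000, -20.000, -43.000°), engaged; cmd=(-4.500, -7.000, -87.000°) → follower=(41.000, -2.250, -57.000°)

-22.000 11.000 43.000
-22.000 11.000 43.000
-22.000 11.000 43.000
-22.000 11.000 43.000
-22.000 11.000 43.000
45.500 4.750 30.000
41.000 -2.250 -57.000


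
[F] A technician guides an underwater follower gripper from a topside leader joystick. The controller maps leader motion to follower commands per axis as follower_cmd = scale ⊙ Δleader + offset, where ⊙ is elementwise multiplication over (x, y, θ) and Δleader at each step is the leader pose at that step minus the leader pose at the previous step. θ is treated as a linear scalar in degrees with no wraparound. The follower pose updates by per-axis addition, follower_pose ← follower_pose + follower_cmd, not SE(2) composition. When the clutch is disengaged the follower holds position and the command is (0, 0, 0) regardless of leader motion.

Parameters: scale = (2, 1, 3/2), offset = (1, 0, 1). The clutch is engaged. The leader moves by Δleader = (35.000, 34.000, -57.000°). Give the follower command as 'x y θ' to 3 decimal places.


71.000 34.000 -84.500

axis x: 2·35.000 + 1 = 71.000
axis y: 1·34.000 + 0 = 34.000
axis θ: 3/2·-57.000 + 1 = -84.500


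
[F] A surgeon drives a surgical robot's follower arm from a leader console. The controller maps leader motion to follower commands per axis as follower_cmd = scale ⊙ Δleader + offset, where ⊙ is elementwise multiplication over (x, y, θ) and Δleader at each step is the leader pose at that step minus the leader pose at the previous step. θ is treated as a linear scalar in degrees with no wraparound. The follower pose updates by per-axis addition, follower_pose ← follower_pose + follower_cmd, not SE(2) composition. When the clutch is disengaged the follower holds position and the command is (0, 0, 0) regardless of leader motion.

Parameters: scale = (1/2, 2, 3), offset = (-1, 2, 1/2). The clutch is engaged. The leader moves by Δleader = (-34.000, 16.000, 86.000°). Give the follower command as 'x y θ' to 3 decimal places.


-18.000 34.000 258.500

axis x: 1/2·-34.000 + -1 = -18.000
axis y: 2·16.000 + 2 = 34.000
axis θ: 3·86.000 + 1/2 = 258.500


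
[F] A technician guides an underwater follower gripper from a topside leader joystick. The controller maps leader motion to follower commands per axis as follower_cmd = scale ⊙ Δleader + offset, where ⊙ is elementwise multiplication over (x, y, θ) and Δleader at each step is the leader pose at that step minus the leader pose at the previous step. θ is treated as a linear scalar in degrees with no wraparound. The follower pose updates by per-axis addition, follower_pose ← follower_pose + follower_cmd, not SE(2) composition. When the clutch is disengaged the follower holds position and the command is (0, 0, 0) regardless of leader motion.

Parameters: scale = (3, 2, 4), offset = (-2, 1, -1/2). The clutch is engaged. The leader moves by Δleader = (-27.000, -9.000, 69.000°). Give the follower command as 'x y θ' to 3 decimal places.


axis x: 3·-27.000 + -2 = -83.000
axis y: 2·-9.000 + 1 = -17.000
axis θ: 4·69.000 + -1/2 = 275.500

-83.000 -17.000 275.500


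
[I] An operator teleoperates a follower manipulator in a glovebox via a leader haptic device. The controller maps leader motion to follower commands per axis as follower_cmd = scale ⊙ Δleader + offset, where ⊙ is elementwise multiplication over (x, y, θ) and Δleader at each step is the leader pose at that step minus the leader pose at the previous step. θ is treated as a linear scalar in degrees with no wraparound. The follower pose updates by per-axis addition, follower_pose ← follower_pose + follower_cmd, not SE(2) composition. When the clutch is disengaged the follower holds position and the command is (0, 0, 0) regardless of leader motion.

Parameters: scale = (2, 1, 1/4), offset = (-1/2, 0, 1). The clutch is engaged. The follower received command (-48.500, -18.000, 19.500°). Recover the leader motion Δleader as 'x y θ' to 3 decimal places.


axis x: (-48.500 − -1/2) / (2) = -24.000
axis y: (-18.000 − 0) / (1) = -18.000
axis θ: (19.500 − 1) / (1/4) = 74.000

-24.000 -18.000 74.000


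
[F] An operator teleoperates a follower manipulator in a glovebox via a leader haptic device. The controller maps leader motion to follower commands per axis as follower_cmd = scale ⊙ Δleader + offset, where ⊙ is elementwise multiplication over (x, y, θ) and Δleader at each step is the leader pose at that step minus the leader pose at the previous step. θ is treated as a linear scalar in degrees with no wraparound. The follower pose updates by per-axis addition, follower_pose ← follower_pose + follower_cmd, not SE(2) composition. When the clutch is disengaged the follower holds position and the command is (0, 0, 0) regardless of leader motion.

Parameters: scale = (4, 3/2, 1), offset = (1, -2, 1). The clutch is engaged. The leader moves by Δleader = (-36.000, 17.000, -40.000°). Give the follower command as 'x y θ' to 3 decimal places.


-143.000 23.500 -39.000

axis x: 4·-36.000 + 1 = -143.000
axis y: 3/2·17.000 + -2 = 23.500
axis θ: 1·-40.000 + 1 = -39.000


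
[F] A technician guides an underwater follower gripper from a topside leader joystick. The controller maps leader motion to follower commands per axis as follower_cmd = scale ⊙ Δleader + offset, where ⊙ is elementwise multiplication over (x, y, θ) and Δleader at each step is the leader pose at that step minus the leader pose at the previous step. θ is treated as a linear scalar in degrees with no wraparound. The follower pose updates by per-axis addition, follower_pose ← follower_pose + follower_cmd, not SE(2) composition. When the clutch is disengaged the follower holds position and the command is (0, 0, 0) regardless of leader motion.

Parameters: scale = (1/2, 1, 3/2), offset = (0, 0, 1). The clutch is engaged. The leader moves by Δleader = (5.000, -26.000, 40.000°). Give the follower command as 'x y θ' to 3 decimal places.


axis x: 1/2·5.000 + 0 = 2.500
axis y: 1·-26.000 + 0 = -26.000
axis θ: 3/2·40.000 + 1 = 61.000

2.500 -26.000 61.000


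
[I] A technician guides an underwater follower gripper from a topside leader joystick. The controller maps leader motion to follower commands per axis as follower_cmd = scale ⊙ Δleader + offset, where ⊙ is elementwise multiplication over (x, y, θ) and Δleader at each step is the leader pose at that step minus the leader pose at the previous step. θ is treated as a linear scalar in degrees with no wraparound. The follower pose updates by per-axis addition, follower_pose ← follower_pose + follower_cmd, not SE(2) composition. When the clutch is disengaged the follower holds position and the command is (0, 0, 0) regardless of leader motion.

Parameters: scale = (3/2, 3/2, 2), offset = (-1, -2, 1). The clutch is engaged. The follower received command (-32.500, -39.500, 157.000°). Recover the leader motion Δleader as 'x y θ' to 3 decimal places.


-21.000 -25.000 78.000

axis x: (-32.500 − -1) / (3/2) = -21.000
axis y: (-39.500 − -2) / (3/2) = -25.000
axis θ: (157.000 − 1) / (2) = 78.000


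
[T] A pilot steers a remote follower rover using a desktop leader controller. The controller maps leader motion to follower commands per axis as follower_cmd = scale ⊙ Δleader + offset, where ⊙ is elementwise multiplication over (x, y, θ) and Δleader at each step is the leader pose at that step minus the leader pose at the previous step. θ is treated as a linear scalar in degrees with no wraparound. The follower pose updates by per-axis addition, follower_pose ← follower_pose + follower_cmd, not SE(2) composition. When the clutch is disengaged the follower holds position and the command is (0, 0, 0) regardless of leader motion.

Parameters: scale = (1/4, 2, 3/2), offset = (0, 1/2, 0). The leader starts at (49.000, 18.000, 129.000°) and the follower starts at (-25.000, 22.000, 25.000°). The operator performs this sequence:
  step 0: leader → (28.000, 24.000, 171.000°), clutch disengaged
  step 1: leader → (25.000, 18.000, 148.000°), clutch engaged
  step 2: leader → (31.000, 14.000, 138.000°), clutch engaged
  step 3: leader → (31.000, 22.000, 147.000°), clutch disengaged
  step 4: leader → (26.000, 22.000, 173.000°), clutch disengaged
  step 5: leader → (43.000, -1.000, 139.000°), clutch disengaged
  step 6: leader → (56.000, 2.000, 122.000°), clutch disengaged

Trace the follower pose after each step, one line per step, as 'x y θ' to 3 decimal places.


-25.000 22.000 25.000
-25.750 10.500 -9.500
-24.250 3.000 -24.500
-24.250 3.000 -24.500
-24.250 3.000 -24.500
-24.250 3.000 -24.500
-24.250 3.000 -24.500

step 0: Δleader=(-21.000, 6.000, 42.000°), disengaged; cmd=(0,0,0) → follower holds at (-25.000, 22.000, 25.000°)
step 1: Δleader=(-3.000, -6.000, -23.000°), engaged; cmd=(-0.750, -11.500, -34.500°) → follower=(-25.750, 10.500, -9.500°)
step 2: Δleader=(6.000, -4.000, -10.000°), engaged; cmd=(1.500, -7.500, -15.000°) → follower=(-24.250, 3.000, -24.500°)
step 3: Δleader=(0.000, 8.000, 9.000°), disengaged; cmd=(0,0,0) → follower holds at (-24.250, 3.000, -24.500°)
step 4: Δleader=(-5.000, 0.000, 26.000°), disengaged; cmd=(0,0,0) → follower holds at (-24.250, 3.000, -24.500°)
step 5: Δleader=(17.000, -23.000, -34.000°), disengaged; cmd=(0,0,0) → follower holds at (-24.250, 3.000, -24.500°)
step 6: Δleader=(13.000, 3.000, -17.000°), disengaged; cmd=(0,0,0) → follower holds at (-24.250, 3.000, -24.500°)


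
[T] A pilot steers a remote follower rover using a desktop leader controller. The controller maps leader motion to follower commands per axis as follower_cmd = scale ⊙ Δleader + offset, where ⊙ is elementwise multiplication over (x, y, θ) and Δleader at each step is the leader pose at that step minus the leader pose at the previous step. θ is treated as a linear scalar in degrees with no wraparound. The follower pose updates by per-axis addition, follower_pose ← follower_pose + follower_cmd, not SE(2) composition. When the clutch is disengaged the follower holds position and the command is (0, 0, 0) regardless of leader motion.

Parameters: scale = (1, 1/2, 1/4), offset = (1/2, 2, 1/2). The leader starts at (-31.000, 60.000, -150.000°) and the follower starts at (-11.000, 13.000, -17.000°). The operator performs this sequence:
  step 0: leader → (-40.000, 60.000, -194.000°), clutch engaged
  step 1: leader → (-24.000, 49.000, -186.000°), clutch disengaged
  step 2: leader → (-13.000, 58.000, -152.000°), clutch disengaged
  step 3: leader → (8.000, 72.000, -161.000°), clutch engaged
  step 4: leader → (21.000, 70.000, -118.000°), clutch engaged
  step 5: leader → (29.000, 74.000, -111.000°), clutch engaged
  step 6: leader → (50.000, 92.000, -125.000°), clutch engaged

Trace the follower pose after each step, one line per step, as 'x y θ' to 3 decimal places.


-19.500 15.000 -27.500
-19.500 15.000 -27.500
-19.500 15.000 -27.500
2.000 24.000 -29.250
15.500 25.000 -18.000
24.000 29.000 -15.750
45.500 40.000 -18.750

step 0: Δleader=(-9.000, 0.000, -44.000°), engaged; cmd=(-8.500, 2.000, -10.500°) → follower=(-19.500, 15.000, -27.500°)
step 1: Δleader=(16.000, -11.000, 8.000°), disengaged; cmd=(0,0,0) → follower holds at (-19.500, 15.000, -27.500°)
step 2: Δleader=(11.000, 9.000, 34.000°), disengaged; cmd=(0,0,0) → follower holds at (-19.500, 15.000, -27.500°)
step 3: Δleader=(21.000, 14.000, -9.000°), engaged; cmd=(21.500, 9.000, -1.750°) → follower=(2.000, 24.000, -29.250°)
step 4: Δleader=(13.000, -2.000, 43.000°), engaged; cmd=(13.500, 1.000, 11.250°) → follower=(15.500, 25.000, -18.000°)
step 5: Δleader=(8.000, 4.000, 7.000°), engaged; cmd=(8.500, 4.000, 2.250°) → follower=(24.000, 29.000, -15.750°)
step 6: Δleader=(21.000, 18.000, -14.000°), engaged; cmd=(21.500, 11.000, -3.000°) → follower=(45.500, 40.000, -18.750°)


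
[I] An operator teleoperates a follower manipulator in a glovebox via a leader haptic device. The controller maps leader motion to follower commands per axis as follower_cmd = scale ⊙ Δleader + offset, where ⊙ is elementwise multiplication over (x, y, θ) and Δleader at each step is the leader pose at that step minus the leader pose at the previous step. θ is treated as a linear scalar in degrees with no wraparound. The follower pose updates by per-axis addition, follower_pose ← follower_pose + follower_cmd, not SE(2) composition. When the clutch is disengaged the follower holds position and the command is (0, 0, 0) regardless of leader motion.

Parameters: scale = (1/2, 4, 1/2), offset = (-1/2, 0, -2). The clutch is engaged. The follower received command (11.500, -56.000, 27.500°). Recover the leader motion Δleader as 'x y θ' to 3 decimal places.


24.000 -14.000 59.000

axis x: (11.500 − -1/2) / (1/2) = 24.000
axis y: (-56.000 − 0) / (4) = -14.000
axis θ: (27.500 − -2) / (1/2) = 59.000


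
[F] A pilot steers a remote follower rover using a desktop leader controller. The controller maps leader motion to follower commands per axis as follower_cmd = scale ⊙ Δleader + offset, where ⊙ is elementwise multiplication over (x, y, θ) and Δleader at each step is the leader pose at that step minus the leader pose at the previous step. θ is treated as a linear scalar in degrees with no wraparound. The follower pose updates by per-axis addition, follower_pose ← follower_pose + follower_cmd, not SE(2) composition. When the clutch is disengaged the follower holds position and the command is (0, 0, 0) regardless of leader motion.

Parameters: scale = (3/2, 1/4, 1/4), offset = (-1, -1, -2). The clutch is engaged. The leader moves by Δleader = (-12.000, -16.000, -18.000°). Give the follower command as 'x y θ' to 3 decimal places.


-19.000 -5.000 -6.500

axis x: 3/2·-12.000 + -1 = -19.000
axis y: 1/4·-16.000 + -1 = -5.000
axis θ: 1/4·-18.000 + -2 = -6.500


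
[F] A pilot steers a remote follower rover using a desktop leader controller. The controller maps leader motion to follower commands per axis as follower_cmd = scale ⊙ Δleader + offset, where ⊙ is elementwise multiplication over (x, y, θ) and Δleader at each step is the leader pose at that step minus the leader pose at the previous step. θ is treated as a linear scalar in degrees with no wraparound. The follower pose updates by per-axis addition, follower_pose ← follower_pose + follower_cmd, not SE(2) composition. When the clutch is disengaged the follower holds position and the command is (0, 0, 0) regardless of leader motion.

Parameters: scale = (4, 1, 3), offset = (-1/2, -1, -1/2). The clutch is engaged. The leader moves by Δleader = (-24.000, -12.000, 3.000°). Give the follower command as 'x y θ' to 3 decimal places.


-96.500 -13.000 8.500

axis x: 4·-24.000 + -1/2 = -96.500
axis y: 1·-12.000 + -1 = -13.000
axis θ: 3·3.000 + -1/2 = 8.500


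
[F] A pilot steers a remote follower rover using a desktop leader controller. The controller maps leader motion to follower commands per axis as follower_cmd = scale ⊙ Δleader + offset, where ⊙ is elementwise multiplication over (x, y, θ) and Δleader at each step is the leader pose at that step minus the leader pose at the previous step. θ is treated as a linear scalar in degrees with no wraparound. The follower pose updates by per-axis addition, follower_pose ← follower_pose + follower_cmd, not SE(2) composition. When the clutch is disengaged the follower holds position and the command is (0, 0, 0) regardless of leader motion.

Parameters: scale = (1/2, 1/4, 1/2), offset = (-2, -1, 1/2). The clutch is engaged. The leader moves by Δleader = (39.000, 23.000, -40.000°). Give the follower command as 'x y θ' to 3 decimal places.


17.500 4.750 -19.500

axis x: 1/2·39.000 + -2 = 17.500
axis y: 1/4·23.000 + -1 = 4.750
axis θ: 1/2·-40.000 + 1/2 = -19.500


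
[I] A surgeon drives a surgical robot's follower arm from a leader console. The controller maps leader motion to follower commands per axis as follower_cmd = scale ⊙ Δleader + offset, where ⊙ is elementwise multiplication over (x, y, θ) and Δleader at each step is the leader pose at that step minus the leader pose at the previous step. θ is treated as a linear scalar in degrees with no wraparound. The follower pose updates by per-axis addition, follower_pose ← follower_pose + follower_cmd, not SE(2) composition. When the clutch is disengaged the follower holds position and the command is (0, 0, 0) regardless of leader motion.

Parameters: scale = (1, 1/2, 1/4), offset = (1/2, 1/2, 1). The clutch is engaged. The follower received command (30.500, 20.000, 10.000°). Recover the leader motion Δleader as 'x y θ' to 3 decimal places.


30.000 39.000 36.000

axis x: (30.500 − 1/2) / (1) = 30.000
axis y: (20.000 − 1/2) / (1/2) = 39.000
axis θ: (10.000 − 1) / (1/4) = 36.000


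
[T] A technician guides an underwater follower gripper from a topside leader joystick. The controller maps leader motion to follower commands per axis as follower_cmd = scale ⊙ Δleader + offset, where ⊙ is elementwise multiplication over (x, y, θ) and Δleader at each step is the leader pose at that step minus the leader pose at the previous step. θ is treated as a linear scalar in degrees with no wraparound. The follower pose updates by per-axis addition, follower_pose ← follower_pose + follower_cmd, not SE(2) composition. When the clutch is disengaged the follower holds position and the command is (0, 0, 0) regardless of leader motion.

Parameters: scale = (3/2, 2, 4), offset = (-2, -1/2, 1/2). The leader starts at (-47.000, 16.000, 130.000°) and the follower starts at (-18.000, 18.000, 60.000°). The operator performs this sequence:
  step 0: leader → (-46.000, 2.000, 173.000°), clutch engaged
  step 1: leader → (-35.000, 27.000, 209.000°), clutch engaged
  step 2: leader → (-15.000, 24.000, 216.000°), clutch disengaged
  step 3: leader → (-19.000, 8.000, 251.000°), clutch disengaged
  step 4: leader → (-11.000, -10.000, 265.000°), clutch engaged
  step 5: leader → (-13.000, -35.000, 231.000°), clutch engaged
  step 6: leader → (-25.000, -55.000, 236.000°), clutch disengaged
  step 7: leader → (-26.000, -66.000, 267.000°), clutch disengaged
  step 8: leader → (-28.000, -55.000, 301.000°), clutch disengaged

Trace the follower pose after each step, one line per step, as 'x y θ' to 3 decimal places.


-18.500 -10.500 232.500
-4.000 39.000 377.000
-4.000 39.000 377.000
-4.000 39.000 377.000
6.000 2.500 433.500
1.000 -48.000 298.000
1.000 -48.000 298.000
1.000 -48.000 298.000
1.000 -48.000 298.000

step 0: Δleader=(1.000, -14.000, 43.000°), engaged; cmd=(-0.500, -28.500, 172.500°) → follower=(-18.500, -10.500, 232.500°)
step 1: Δleader=(11.000, 25.000, 36.000°), engaged; cmd=(14.500, 49.500, 144.500°) → follower=(-4.000, 39.000, 377.000°)
step 2: Δleader=(20.000, -3.000, 7.000°), disengaged; cmd=(0,0,0) → follower holds at (-4.000, 39.000, 377.000°)
step 3: Δleader=(-4.000, -16.000, 35.000°), disengaged; cmd=(0,0,0) → follower holds at (-4.000, 39.000, 377.000°)
step 4: Δleader=(8.000, -18.000, 14.000°), engaged; cmd=(10.000, -36.500, 56.500°) → follower=(6.000, 2.500, 433.500°)
step 5: Δleader=(-2.000, -25.000, -34.000°), engaged; cmd=(-5.000, -50.500, -135.500°) → follower=(1.000, -48.000, 298.000°)
step 6: Δleader=(-12.000, -20.000, 5.000°), disengaged; cmd=(0,0,0) → follower holds at (1.000, -48.000, 298.000°)
step 7: Δleader=(-1.000, -11.000, 31.000°), disengaged; cmd=(0,0,0) → follower holds at (1.000, -48.000, 298.000°)
step 8: Δleader=(-2.000, 11.000, 34.000°), disengaged; cmd=(0,0,0) → follower holds at (1.000, -48.000, 298.000°)


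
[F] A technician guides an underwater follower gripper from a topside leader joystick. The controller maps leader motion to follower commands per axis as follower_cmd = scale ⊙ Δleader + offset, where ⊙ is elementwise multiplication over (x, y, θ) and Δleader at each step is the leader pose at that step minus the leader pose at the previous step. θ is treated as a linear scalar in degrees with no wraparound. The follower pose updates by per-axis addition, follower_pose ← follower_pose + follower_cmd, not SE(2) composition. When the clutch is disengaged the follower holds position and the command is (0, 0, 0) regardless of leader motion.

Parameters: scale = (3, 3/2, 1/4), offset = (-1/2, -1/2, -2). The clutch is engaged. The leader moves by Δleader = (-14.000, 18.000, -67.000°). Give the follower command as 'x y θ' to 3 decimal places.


-42.500 26.500 -18.750

axis x: 3·-14.000 + -1/2 = -42.500
axis y: 3/2·18.000 + -1/2 = 26.500
axis θ: 1/4·-67.000 + -2 = -18.750


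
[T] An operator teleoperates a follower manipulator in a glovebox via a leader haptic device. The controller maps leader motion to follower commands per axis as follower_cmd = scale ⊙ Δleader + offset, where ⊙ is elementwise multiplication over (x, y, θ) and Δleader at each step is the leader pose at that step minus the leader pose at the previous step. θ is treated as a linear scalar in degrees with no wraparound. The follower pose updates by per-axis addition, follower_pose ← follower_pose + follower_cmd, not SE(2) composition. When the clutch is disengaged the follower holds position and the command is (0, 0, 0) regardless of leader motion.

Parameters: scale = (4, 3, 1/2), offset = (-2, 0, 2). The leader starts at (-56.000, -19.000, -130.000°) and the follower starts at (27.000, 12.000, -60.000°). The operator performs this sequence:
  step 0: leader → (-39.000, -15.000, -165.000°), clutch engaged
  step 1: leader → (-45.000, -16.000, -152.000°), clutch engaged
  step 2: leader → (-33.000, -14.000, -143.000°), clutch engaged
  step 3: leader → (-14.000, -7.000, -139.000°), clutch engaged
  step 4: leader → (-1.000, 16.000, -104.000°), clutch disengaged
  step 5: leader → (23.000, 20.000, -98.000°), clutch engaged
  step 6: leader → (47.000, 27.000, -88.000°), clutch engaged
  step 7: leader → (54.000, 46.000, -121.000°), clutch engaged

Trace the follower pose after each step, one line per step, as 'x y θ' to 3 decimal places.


step 0: Δleader=(17.000, 4.000, -35.000°), engaged; cmd=(66.000, 12.000, -15.500°) → follower=(93.000, 24.000, -75.500°)
step 1: Δleader=(-6.000, -1.000, 13.000°), engaged; cmd=(-26.000, -3.000, 8.500°) → follower=(67.000, 21.000, -67.000°)
step 2: Δleader=(12.000, 2.000, 9.000°), engaged; cmd=(46.000, 6.000, 6.500°) → follower=(113.000, 27.000, -60.500°)
step 3: Δleader=(19.000, 7.000, 4.000°), engaged; cmd=(74.000, 21.000, 4.000°) → follower=(187.000, 48.000, -56.500°)
step 4: Δleader=(13.000, 23.000, 35.000°), disengaged; cmd=(0,0,0) → follower holds at (187.000, 48.000, -56.500°)
step 5: Δleader=(24.000, 4.000, 6.000°), engaged; cmd=(94.000, 12.000, 5.000°) → follower=(281.000, 60.000, -51.500°)
step 6: Δleader=(24.000, 7.000, 10.000°), engaged; cmd=(94.000, 21.000, 7.000°) → follower=(375.000, 81.000, -44.500°)
step 7: Δleader=(7.000, 19.000, -33.000°), engaged; cmd=(26.000, 57.000, -14.500°) → follower=(401.000, 138.000, -59.000°)

93.000 24.000 -75.500
67.000 21.000 -67.000
113.000 27.000 -60.500
187.000 48.000 -56.500
187.000 48.000 -56.500
281.000 60.000 -51.500
375.000 81.000 -44.500
401.000 138.000 -59.000


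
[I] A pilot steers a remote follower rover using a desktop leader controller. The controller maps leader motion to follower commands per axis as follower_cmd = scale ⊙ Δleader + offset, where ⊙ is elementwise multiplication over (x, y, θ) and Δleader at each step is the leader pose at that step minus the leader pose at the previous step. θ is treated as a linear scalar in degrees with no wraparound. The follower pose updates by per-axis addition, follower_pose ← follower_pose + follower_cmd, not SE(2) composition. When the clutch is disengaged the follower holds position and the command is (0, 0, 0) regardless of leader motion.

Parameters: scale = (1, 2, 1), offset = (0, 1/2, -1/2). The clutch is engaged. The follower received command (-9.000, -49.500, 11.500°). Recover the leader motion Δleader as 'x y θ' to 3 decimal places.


axis x: (-9.000 − 0) / (1) = -9.000
axis y: (-49.500 − 1/2) / (2) = -25.000
axis θ: (11.500 − -1/2) / (1) = 12.000

-9.000 -25.000 12.000


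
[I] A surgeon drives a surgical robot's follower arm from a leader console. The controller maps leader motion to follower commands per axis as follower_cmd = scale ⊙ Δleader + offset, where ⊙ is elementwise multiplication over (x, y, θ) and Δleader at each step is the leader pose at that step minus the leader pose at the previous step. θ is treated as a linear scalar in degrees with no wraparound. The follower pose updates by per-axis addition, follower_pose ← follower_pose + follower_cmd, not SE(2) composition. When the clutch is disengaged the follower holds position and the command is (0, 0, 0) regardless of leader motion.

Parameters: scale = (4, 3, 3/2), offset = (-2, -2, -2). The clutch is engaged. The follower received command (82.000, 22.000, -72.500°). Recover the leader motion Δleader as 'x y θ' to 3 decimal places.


axis x: (82.000 − -2) / (4) = 21.000
axis y: (22.000 − -2) / (3) = 8.000
axis θ: (-72.500 − -2) / (3/2) = -47.000

21.000 8.000 -47.000


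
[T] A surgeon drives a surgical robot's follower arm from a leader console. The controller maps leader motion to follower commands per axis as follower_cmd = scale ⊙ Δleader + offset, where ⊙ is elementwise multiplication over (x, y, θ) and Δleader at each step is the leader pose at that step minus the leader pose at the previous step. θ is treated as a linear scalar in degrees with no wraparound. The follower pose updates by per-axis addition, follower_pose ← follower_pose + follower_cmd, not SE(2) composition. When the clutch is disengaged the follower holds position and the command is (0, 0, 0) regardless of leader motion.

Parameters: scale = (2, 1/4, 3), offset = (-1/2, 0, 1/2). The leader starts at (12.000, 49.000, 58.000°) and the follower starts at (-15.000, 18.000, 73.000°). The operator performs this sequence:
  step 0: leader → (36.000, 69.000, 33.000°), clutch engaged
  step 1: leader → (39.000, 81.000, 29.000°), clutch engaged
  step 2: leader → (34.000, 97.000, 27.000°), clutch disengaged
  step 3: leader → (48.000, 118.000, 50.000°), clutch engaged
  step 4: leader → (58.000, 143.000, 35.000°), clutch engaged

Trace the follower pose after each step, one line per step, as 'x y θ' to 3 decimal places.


step 0: Δleader=(24.000, 20.000, -25.000°), engaged; cmd=(47.500, 5.000, -74.500°) → follower=(32.500, 23.000, -1.500°)
step 1: Δleader=(3.000, 12.000, -4.000°), engaged; cmd=(5.500, 3.000, -11.500°) → follower=(38.000, 26.000, -13.000°)
step 2: Δleader=(-5.000, 16.000, -2.000°), disengaged; cmd=(0,0,0) → follower holds at (38.000, 26.000, -13.000°)
step 3: Δleader=(14.000, 21.000, 23.000°), engaged; cmd=(27.500, 5.250, 69.500°) → follower=(65.500, 31.250, 56.500°)
step 4: Δleader=(10.000, 25.000, -15.000°), engaged; cmd=(19.500, 6.250, -44.500°) → follower=(85.000, 37.500, 12.000°)

32.500 23.000 -1.500
38.000 26.000 -13.000
38.000 26.000 -13.000
65.500 31.250 56.500
85.000 37.500 12.000


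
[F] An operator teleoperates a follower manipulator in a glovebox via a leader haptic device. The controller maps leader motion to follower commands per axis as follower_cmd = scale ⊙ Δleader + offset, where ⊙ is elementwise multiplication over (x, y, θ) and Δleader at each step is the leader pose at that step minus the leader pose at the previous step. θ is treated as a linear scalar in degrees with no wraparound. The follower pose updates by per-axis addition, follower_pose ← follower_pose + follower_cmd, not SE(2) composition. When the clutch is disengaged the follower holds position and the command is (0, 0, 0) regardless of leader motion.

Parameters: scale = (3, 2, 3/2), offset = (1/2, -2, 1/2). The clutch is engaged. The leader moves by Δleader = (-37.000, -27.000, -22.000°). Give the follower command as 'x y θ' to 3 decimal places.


-110.500 -56.000 -32.500

axis x: 3·-37.000 + 1/2 = -110.500
axis y: 2·-27.000 + -2 = -56.000
axis θ: 3/2·-22.000 + 1/2 = -32.500


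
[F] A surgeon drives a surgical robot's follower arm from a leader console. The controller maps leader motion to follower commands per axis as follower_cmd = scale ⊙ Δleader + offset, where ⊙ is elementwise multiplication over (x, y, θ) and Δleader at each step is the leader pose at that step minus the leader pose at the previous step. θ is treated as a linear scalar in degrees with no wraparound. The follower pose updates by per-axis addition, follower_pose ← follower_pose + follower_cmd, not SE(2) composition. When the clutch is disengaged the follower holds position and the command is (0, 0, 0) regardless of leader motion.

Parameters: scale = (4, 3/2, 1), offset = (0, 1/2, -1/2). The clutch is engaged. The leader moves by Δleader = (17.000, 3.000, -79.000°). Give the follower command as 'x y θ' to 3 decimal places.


axis x: 4·17.000 + 0 = 68.000
axis y: 3/2·3.000 + 1/2 = 5.000
axis θ: 1·-79.000 + -1/2 = -79.500

68.000 5.000 -79.500


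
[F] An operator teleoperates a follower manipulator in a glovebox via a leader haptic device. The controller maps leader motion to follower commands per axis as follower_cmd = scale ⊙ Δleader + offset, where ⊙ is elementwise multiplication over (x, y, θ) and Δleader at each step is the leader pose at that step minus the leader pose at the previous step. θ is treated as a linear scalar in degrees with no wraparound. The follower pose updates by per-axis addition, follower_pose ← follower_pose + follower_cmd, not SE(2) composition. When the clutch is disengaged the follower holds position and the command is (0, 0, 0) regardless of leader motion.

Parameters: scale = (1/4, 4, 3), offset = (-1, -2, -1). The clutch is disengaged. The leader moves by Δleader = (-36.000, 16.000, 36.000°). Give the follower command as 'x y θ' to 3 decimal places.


clutch disengaged → follower holds; cmd = (0, 0, 0)

0.000 0.000 0.000
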